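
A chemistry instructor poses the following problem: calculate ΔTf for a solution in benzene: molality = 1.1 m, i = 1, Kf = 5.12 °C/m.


ΔTf = Kf × m × i
= 5.12 × 1.1 × 1
= 5.632 °C

5.632 °C


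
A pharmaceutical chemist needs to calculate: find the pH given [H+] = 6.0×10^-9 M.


pH = -log10([H+]) = -log10(6.0×10^-9)
= 9 - log10(6.0)
= 9 - 0.78
= 8.22

8.22


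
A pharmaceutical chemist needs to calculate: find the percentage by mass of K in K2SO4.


M(K2SO4) = 2×39.1 + 1×32.07 + 4×16.0 = 174.27 g/mol
Mass of K = 2 × 39.1 = 78.20 g/mol
% K = 78.20/174.27 × 100 = 44.87%

44.87%


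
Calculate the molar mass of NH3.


M(NH3) = 1×14.01 + 3×1.008
= 14.01 + 3.02
= 17.03 g/mol

17.03 g/mol


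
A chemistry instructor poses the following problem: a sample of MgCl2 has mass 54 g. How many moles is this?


M(MgCl2) = 95.21 g/mol
n = mass/M = 54/95.21 = 0.5672 mol

0.5672 mol


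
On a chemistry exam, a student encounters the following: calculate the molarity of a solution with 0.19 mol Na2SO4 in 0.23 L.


M = n/V = 0.19/0.23 = 0.826 mol/L

0.826 M


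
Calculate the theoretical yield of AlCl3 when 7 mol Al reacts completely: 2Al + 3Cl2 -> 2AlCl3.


Mole ratio AlCl3:Al = 2:2
n(AlCl3) = 7 × 2/2 = 7.000 mol
mass = 7.000 × 133.33 = 933.31 g

933.31 g


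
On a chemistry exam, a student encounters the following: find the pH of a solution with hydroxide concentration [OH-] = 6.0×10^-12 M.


pOH = -log10([OH-]) = -log10(6.0×10^-12)
= 12 - log10(6.0) = 11.22
pH = 14 - pOH = 14 - 11.22 = 2.78

2.78


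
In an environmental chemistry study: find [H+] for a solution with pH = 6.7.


[H+] = 10^(-pH) = 10^(-6.7)
= 2.0×10^-7 M

2.0×10^-7 M


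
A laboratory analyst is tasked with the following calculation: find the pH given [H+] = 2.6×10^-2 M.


pH = -log10([H+]) = -log10(2.6×10^-2)
= 2 - log10(2.6)
= 2 - 0.41
= 1.59

1.59


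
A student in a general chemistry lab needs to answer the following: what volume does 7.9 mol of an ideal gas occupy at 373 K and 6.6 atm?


PV = nRT  (R = 0.08206 L·atm/(mol·K))
V = nRT/P = 7.9×0.08206×373/6.6
= 36.637 L

36.637 L


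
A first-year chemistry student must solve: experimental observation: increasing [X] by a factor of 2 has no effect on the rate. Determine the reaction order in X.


rate ∝ [X]^n
rate ∝ [X]^0
Order in X: 0

0


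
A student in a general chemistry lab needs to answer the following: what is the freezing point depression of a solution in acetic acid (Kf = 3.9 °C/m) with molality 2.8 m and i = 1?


ΔTf = Kf × m × i
= 3.9 × 2.8 × 1
= 10.92 °C

10.92 °C


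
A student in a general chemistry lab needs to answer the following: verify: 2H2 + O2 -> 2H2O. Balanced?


Equation: 2H2 + O2 -> 2H2O
Check atoms: H: 4=4, O: 2=2
Balanced

Yes, balanced


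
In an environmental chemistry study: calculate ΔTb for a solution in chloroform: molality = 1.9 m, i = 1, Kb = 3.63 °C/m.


ΔTb = Kb × m × i
= 3.63 × 1.9 × 1
= 6.897 °C

6.897 °C


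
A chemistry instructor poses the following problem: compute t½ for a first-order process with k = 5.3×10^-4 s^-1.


t½ = ln2/k = 0.693147/(5.3×10^-4 s^-1)
= 1308 s

1308 s


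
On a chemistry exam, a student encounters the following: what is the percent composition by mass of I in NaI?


M(NaI) = 1×22.99 + 1×126.9 = 149.89 g/mol
Mass of I = 1 × 126.9 = 126.90 g/mol
% I = 126.90/149.89 × 100 = 84.66%

84.66%


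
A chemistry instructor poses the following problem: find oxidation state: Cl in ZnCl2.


halide: -1
Oxidation number: -1

-1


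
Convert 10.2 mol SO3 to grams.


M(SO3) = 80.07 g/mol
mass = n × M = 10.2 × 80.07 = 816.71 g

816.71 g


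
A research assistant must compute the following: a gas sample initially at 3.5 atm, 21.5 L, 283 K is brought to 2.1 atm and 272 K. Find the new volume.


P1V1/T1 = P2V2/T2
V2 = P1V1T2/(T1P2)
= 3.5×21.5×272/(283×2.1)
= 34.441 L

34.441 L


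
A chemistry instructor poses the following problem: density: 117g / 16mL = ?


ρ = mass/volume
= 117/16
= 7.312 g/mL

7.312 g/mL


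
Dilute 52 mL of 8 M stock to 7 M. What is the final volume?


C1V1 = C2V2
8 × 52 = 7 × V2
V2 = 416/7 = 59.43 mL

59.43 mL


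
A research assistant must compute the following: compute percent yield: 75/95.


% yield = actual/theoretical × 100
= 75/95 × 100
= 78.95%

78.95%


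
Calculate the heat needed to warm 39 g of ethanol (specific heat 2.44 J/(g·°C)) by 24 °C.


q = mcΔT = 39 × 2.44 × 24
= 2283.84 J

2283.84 J


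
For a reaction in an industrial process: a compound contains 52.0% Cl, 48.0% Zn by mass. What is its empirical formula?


Assume 100 g sample. Moles of each element:
  Cl: 52.0/35.45 = 1.467 mol
  Zn: 48.0/65.38 = 0.734 mol
Divide by smallest (0.734):
  Cl: 1.467/0.734 = 2.0
  Zn: 0.734/0.734 = 1.0
Empirical formula: ZnCl2

ZnCl2


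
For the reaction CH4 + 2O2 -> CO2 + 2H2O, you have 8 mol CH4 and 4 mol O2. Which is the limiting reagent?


Mole ratio available / coefficient:
  CH4: 8/1 = 8.000
  O2: 4/2 = 2.000
Smaller ratio is limiting.

O2


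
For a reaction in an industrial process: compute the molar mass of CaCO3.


M(CaCO3) = 1×40.08 + 1×12.01 + 3×16.0
= 40.08 + 12.01 + 48.0
= 100.09 g/mol

100.09 g/mol


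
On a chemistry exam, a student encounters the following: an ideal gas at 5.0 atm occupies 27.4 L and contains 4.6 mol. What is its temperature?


PV = nRT  (R = 0.08206 L·atm/(mol·K))
T = PV/(nR) = 5.0×27.4/(4.6×0.08206)
= 137.00/0.377476
= 362.94 K

362.94 K


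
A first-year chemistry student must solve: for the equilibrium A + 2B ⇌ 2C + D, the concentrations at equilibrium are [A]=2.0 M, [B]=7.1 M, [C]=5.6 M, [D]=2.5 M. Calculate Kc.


Kc = [C]^2[D]/([A][B]^2)
= (5.6^2 × 2.5^1)/(2.0^1 × 7.1^2)
= 78.4/100.82
= 0.7776

0.7776


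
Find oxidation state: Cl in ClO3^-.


x + 3(-2) = -1, so x = +5
Oxidation number: +5

+5


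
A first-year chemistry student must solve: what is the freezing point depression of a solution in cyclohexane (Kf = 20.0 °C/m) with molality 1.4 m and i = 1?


ΔTf = Kf × m × i
= 20.0 × 1.4 × 1
= 28.0 °C

28.0 °C


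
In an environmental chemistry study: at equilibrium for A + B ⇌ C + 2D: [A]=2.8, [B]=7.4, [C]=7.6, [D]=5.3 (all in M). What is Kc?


Kc = [C][D]^2/([A][B])
= (7.6^1 × 5.3^2)/(2.8^1 × 7.4^1)
= 213.484/20.72
= 10.30

10.30


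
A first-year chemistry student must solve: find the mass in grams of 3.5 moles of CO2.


M(CO2) = 44.01 g/mol
mass = n × M = 3.5 × 44.01 = 154.04 g

154.04 g


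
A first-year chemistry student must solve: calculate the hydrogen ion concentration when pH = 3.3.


[H+] = 10^(-pH) = 10^(-3.3)
= 5.01×10^-4 M

5.01×10^-4 M


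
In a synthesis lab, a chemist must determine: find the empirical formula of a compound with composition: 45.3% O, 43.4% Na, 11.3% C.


Assume 100 g sample. Moles of each element:
  O: 45.3/16.0 = 2.831 mol
  Na: 43.4/22.99 = 1.888 mol
  C: 11.3/12.01 = 0.941 mol
Divide by smallest (0.941):
  O: 2.831/0.941 = 3.01
  Na: 1.888/0.941 = 2.01
  C: 0.941/0.941 = 1.0
Empirical formula: Na2CO3

Na2CO3


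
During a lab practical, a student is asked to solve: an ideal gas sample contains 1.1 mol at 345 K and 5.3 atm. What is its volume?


PV = nRT  (R = 0.08206 L·atm/(mol·K))
V = nRT/P = 1.1×0.08206×345/5.3
= 5.876 L

5.876 L


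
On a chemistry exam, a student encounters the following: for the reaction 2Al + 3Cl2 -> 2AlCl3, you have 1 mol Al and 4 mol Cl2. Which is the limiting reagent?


Mole ratio available / coefficient:
  Al: 1/2 = 0.500
  Cl2: 4/3 = 1.333
Smaller ratio is limiting.

Al


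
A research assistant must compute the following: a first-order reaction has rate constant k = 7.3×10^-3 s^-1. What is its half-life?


t½ = ln2/k = 0.693147/(7.3×10^-3 s^-1)
= 94.95 s

94.95 s


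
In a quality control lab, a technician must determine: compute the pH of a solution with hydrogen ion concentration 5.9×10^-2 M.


pH = -log10([H+]) = -log10(5.9×10^-2)
= 2 - log10(5.9)
= 2 - 0.77
= 1.23

1.23


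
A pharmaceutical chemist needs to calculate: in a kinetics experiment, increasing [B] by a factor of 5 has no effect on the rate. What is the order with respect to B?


rate ∝ [B]^n
rate ∝ [B]^0
Order in B: 0

0


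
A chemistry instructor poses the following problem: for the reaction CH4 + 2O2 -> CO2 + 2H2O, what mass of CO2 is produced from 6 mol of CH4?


Mole ratio CO2:CH4 = 1:1
n(CO2) = 6 × 1/1 = 6.000 mol
mass = 6.000 × 44.01 = 264.06 g

264.06 g


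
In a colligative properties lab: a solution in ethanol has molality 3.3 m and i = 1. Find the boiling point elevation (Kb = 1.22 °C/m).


ΔTb = Kb × m × i
= 1.22 × 3.3 × 1
= 4.026 °C

4.026 °C


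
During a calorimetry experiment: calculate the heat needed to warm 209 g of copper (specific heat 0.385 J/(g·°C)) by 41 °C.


q = mcΔT = 209 × 0.385 × 41
= 3299.07 J

3299.07 J


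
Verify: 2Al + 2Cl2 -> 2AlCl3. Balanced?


Equation: 2Al + 2Cl2 -> 2AlCl3
Check atoms: Al: 2=2, Cl: 4≠6
Not balanced

No, not balanced


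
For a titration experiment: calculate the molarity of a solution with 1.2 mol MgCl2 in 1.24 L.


M = n/V = 1.2/1.24 = 0.968 mol/L

0.968 M


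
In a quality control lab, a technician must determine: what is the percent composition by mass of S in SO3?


M(SO3) = 1×32.07 + 3×16.0 = 80.07 g/mol
Mass of S = 1 × 32.07 = 32.07 g/mol
% S = 32.07/80.07 × 100 = 40.05%

40.05%


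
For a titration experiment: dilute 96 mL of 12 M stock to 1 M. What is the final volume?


C1V1 = C2V2
12 × 96 = 1 × V2
V2 = 1152/1 = 1152.0 mL

1152.0 mL


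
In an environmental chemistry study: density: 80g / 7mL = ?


ρ = mass/volume
= 80/7
= 11.429 g/mL

11.429 g/mL


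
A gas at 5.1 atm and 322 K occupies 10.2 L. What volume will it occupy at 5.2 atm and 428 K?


P1V1/T1 = P2V2/T2
V2 = P1V1T2/(T1P2)
= 5.1×10.2×428/(322×5.2)
= 13.297 L

13.297 L


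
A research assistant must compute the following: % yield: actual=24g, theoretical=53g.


% yield = actual/theoretical × 100
= 24/53 × 100
= 45.28%

45.28%


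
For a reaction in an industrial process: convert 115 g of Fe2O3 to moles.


M(Fe2O3) = 159.7 g/mol
n = mass/M = 115/159.7 = 0.7201 mol

0.7201 mol


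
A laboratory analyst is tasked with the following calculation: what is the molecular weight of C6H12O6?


M(C6H12O6) = 6×12.01 + 12×1.008 + 6×16.0
= 72.06 + 12.1 + 96.0
= 180.16 g/mol

180.16 g/mol


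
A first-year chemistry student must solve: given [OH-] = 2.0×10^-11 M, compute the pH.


pOH = -log10([OH-]) = -log10(2.0×10^-11)
= 11 - log10(2.0) = 10.7
pH = 14 - pOH = 14 - 10.7 = 3.3

3.3


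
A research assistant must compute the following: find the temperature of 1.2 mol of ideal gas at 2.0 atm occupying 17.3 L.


PV = nRT  (R = 0.08206 L·atm/(mol·K))
T = PV/(nR) = 2.0×17.3/(1.2×0.08206)
= 34.60/0.098472
= 351.37 K

351.37 K


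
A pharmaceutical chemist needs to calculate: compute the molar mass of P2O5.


M(P2O5) = 2×30.97 + 5×16.0
= 61.94 + 80.0
= 141.94 g/mol

141.94 g/mol


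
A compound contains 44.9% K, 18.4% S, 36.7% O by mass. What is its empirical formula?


Assume 100 g sample. Moles of each element:
  K: 44.9/39.1 = 1.148 mol
  S: 18.4/32.07 = 0.574 mol
  O: 36.7/16.0 = 2.294 mol
Divide by smallest (0.574):
  K: 1.148/0.574 = 2.0
  S: 0.574/0.574 = 1.0
  O: 2.294/0.574 = 4.0
Empirical formula: K2SO4

K2SO4


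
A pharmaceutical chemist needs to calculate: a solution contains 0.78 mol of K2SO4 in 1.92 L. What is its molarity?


M = n/V = 0.78/1.92 = 0.406 mol/L

0.406 M


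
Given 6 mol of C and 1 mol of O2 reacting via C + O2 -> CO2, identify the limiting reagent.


Mole ratio available / coefficient:
  C: 6/1 = 6.000
  O2: 1/1 = 1.000
Smaller ratio is limiting.

O2


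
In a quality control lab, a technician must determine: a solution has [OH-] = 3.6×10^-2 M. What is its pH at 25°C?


pOH = -log10([OH-]) = -log10(3.6×10^-2)
= 2 - log10(3.6) = 1.44
pH = 14 - pOH = 14 - 1.44 = 12.56

12.56


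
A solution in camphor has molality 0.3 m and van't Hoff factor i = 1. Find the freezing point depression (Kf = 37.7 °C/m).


ΔTf = Kf × m × i
= 37.7 × 0.3 × 1
= 11.31 °C

11.31 °C


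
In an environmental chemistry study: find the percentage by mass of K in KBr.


M(KBr) = 1×39.1 + 1×79.9 = 119.00 g/mol
Mass of K = 1 × 39.1 = 39.10 g/mol
% K = 39.10/119.00 × 100 = 32.86%

32.86%


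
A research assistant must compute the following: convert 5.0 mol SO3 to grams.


M(SO3) = 80.07 g/mol
mass = n × M = 5.0 × 80.07 = 400.35 g

400.35 g


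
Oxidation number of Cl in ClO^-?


x + (-2) = -1, so x = +1
Oxidation number: +1

+1


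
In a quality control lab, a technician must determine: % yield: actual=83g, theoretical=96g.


% yield = actual/theoretical × 100
= 83/96 × 100
= 86.46%

86.46%


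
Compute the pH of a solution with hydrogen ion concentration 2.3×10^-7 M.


pH = -log10([H+]) = -log10(2.3×10^-7)
= 7 - log10(2.3)
= 7 - 0.36
= 6.64

6.64


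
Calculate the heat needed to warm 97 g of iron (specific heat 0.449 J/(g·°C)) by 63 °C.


q = mcΔT = 97 × 0.449 × 63
= 2743.84 J

2743.84 J


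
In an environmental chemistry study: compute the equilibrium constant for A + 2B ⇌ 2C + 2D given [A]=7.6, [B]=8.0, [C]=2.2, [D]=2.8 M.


Kc = [C]^2[D]^2/([A][B]^2)
= (2.2^2 × 2.8^2)/(7.6^1 × 8.0^2)
= 37.9456/486.4
= 0.07801

0.07801


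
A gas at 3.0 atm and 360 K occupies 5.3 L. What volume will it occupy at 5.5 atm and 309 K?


P1V1/T1 = P2V2/T2
V2 = P1V1T2/(T1P2)
= 3.0×5.3×309/(360×5.5)
= 2.481 L

2.481 L


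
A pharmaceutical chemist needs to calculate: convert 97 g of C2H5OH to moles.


M(C2H5OH) = 46.07 g/mol
n = mass/M = 97/46.07 = 2.1055 mol

2.1055 mol


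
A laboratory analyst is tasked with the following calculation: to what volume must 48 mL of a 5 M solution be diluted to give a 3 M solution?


C1V1 = C2V2
5 × 48 = 3 × V2
V2 = 240/3 = 80.0 mL

80.0 mL


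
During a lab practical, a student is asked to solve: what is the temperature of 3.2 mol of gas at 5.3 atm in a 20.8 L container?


PV = nRT  (R = 0.08206 L·atm/(mol·K))
T = PV/(nR) = 5.3×20.8/(3.2×0.08206)
= 110.24/0.262592
= 419.81 K

419.81 K


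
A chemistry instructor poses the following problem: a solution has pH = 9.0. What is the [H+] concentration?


[H+] = 10^(-pH) = 10^(-9.0)
= 1.0×10^-9 M

1.0×10^-9 M


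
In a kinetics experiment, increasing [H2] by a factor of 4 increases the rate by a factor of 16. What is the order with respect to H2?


rate ∝ [H2]^n
4^n = 16 → n = 2
Order in H2: 2

2


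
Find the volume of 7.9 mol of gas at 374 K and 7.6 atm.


PV = nRT  (R = 0.08206 L·atm/(mol·K))
V = nRT/P = 7.9×0.08206×374/7.6
= 31.902 L

31.902 L


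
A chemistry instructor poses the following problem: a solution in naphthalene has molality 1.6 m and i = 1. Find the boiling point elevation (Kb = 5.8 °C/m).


ΔTb = Kb × m × i
= 5.8 × 1.6 × 1
= 9.28 °C

9.28 °C


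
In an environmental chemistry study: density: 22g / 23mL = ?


ρ = mass/volume
= 22/23
= 0.957 g/mL

0.957 g/mL


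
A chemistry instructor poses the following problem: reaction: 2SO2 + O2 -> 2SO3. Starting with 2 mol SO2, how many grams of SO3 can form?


Mole ratio SO3:SO2 = 2:2
n(SO3) = 2 × 2/2 = 2.000 mol
mass = 2.000 × 80.07 = 160.14 g

160.14 g


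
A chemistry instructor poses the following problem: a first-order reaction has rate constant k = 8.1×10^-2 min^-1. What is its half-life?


t½ = ln2/k = 0.693147/(8.1×10^-2 min^-1)
= 8.557 min

8.557 min


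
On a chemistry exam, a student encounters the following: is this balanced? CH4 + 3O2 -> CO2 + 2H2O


Equation: CH4 + 3O2 -> CO2 + 2H2O
Check atoms: C: 1=1, H: 4=4, O: 6≠4
Not balanced

No, not balanced


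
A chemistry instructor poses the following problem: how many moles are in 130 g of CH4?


M(CH4) = 16.04 g/mol
n = mass/M = 130/16.04 = 8.1047 mol

8.1047 mol


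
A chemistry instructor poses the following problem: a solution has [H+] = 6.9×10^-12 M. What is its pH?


pH = -log10([H+]) = -log10(6.9×10^-12)
= 12 - log10(6.9)
= 12 - 0.84
= 11.16

11.16


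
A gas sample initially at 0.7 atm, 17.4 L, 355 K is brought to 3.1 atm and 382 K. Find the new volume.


P1V1/T1 = P2V2/T2
V2 = P1V1T2/(T1P2)
= 0.7×17.4×382/(355×3.1)
= 4.228 L

4.228 L


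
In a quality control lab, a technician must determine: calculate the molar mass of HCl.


M(HCl) = 1×1.008 + 1×35.45
= 1.01 + 35.45
= 36.46 g/mol

36.46 g/mol


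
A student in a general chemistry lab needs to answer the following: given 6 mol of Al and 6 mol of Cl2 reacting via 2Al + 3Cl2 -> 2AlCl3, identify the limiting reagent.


Mole ratio available / coefficient:
  Al: 6/2 = 3.000
  Cl2: 6/3 = 2.000
Smaller ratio is limiting.

Cl2


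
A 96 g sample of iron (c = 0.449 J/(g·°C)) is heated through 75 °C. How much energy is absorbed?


q = mcΔT = 96 × 0.449 × 75
= 3232.80 J

3232.80 J


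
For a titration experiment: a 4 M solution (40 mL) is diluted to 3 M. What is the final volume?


C1V1 = C2V2
4 × 40 = 3 × V2
V2 = 160/3 = 53.33 mL

53.33 mL


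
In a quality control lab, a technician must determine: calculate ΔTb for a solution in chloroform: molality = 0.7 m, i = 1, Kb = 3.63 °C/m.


ΔTb = Kb × m × i
= 3.63 × 0.7 × 1
= 2.541 °C

2.541 °C


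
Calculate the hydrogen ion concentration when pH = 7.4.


[H+] = 10^(-pH) = 10^(-7.4)
= 3.98×10^-8 M

3.98×10^-8 M


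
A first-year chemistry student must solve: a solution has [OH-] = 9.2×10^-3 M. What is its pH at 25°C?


pOH = -log10([OH-]) = -log10(9.2×10^-3)
= 3 - log10(9.2) = 2.04
pH = 14 - pOH = 14 - 2.04 = 11.96

11.96


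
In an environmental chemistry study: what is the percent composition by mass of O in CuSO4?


M(CuSO4) = 1×63.55 + 1×32.07 + 4×16.0 = 159.62 g/mol
Mass of O = 4 × 16.0 = 64.00 g/mol
% O = 64.00/159.62 × 100 = 40.10%

40.10%


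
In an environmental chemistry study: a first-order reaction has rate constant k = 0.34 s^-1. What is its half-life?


t½ = ln2/k = 0.693147/(0.34 s^-1)
= 2.039 s

2.039 s


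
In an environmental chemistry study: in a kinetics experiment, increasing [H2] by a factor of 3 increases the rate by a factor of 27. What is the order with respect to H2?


rate ∝ [H2]^n
3^n = 27 → n = 3
Order in H2: 3

3


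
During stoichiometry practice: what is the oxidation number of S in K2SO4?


2(+1) + x + 4(-2) = 0, so x = +6
Oxidation number: +6

+6


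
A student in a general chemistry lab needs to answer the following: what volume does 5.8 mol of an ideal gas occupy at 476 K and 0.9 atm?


PV = nRT  (R = 0.08206 L·atm/(mol·K))
V = nRT/P = 5.8×0.08206×476/0.9
= 251.724 L

251.724 L


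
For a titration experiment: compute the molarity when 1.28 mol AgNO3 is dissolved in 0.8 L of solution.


M = n/V = 1.28/0.8 = 1.600 mol/L

1.600 M


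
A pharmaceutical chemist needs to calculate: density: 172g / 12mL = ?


ρ = mass/volume
= 172/12
= 14.333 g/mL

14.333 g/mL


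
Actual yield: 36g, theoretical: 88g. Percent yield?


% yield = actual/theoretical × 100
= 36/88 × 100
= 40.91%

40.91%


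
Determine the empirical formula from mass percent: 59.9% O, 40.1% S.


Assume 100 g sample. Moles of each element:
  O: 59.9/16.0 = 3.744 mol
  S: 40.1/32.07 = 1.25 mol
Divide by smallest (1.25):
  O: 3.744/1.25 = 3.0
  S: 1.25/1.25 = 1.0
Empirical formula: SO3

SO3


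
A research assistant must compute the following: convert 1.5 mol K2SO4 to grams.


M(K2SO4) = 174.27 g/mol
mass = n × M = 1.5 × 174.27 = 261.41 g

261.41 g


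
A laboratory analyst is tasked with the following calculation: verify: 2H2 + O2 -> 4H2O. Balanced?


Equation: 2H2 + O2 -> 4H2O
Check atoms: H: 4≠8, O: 2≠4
Not balanced

No, not balanced


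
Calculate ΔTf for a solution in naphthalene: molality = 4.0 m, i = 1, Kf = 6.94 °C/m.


ΔTf = Kf × m × i
= 6.94 × 4.0 × 1
= 27.76 °C

27.76 °C


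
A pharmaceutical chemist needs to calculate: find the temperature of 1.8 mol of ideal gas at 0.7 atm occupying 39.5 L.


PV = nRT  (R = 0.08206 L·atm/(mol·K))
T = PV/(nR) = 0.7×39.5/(1.8×0.08206)
= 27.65/0.147708
= 187.19 K

187.19 K


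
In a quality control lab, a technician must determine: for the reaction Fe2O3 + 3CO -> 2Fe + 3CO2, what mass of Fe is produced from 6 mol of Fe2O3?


Mole ratio Fe:Fe2O3 = 2:1
n(Fe) = 6 × 2/1 = 12.000 mol
mass = 12.000 × 55.85 = 670.2 g

670.2 g


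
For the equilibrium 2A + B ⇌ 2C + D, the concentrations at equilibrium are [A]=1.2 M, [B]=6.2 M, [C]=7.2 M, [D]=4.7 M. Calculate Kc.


Kc = [C]^2[D]/([A]^2[B])
= (7.2^2 × 4.7^1)/(1.2^2 × 6.2^1)
= 243.648/8.928
= 27.29

27.29


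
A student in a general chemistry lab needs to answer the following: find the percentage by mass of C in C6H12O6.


M(C6H12O6) = 6×12.01 + 12×1.008 + 6×16.0 = 180.156 g/mol
Mass of C = 6 × 12.01 = 72.06 g/mol
% C = 72.06/180.156 × 100 = 40.00%

40.00%


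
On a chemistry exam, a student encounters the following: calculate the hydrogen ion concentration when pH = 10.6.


[H+] = 10^(-pH) = 10^(-10.6)
= 2.51×10^-11 M

2.51×10^-11 M


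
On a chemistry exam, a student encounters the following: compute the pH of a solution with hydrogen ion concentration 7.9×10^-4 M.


pH = -log10([H+]) = -log10(7.9×10^-4)
= 4 - log10(7.9)
= 4 - 0.9
= 3.1

3.1


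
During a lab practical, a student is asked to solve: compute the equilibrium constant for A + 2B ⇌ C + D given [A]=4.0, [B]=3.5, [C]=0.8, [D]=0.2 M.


Kc = [C][D]/([A][B]^2)
= (0.8^1 × 0.2^1)/(4.0^1 × 3.5^2)
= 0.16/49
= 0.003265

0.003265


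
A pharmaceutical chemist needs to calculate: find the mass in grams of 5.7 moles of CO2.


M(CO2) = 44.01 g/mol
mass = n × M = 5.7 × 44.01 = 250.86 g

250.86 g


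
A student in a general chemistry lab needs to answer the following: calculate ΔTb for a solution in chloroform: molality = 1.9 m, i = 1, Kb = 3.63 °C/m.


ΔTb = Kb × m × i
= 3.63 × 1.9 × 1
= 6.897 °C

6.897 °C


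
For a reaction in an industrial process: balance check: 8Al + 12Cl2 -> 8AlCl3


Equation: 8Al + 12Cl2 -> 8AlCl3
Check atoms: Al: 8=8, Cl: 24=24
Balanced

Yes, balanced


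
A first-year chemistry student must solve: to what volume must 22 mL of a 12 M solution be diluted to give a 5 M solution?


C1V1 = C2V2
12 × 22 = 5 × V2
V2 = 264/5 = 52.8 mL

52.8 mL


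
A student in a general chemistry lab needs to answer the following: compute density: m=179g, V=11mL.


ρ = mass/volume
= 179/11
= 16.273 g/mL

16.273 g/mL


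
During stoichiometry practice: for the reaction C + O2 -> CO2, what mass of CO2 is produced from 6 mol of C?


Mole ratio CO2:C = 1:1
n(CO2) = 6 × 1/1 = 6.000 mol
mass = 6.000 × 44.01 = 264.06 g

264.06 g


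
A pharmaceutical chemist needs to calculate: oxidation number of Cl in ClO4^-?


x + 4(-2) = -1, so x = +7
Oxidation number: +7

+7


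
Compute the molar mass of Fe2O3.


M(Fe2O3) = 2×55.85 + 3×16.0
= 111.7 + 48.0
= 159.7 g/mol

159.7 g/mol


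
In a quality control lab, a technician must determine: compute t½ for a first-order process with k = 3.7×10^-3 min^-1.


t½ = ln2/k = 0.693147/(3.7×10^-3 min^-1)
= 187.3 min

187.3 min


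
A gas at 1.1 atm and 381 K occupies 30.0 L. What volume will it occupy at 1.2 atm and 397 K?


P1V1/T1 = P2V2/T2
V2 = P1V1T2/(T1P2)
= 1.1×30.0×397/(381×1.2)
= 28.655 L

28.655 L


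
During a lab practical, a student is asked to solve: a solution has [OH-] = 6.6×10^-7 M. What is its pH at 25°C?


pOH = -log10([OH-]) = -log10(6.6×10^-7)
= 7 - log10(6.6) = 6.18
pH = 14 - pOH = 14 - 6.18 = 7.82

7.82


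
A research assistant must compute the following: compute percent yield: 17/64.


% yield = actual/theoretical × 100
= 17/64 × 100
= 26.56%

26.56%


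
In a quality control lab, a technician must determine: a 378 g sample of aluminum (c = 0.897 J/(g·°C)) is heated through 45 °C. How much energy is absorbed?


q = mcΔT = 378 × 0.897 × 45
= 15257.97 J

15257.97 J


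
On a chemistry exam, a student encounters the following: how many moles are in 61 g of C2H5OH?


M(C2H5OH) = 46.07 g/mol
n = mass/M = 61/46.07 = 1.3241 mol

1.3241 mol


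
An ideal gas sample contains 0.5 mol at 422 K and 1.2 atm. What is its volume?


PV = nRT  (R = 0.08206 L·atm/(mol·K))
V = nRT/P = 0.5×0.08206×422/1.2
= 14.429 L

14.429 L


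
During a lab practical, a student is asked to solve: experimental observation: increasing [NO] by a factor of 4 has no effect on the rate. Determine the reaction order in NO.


rate ∝ [NO]^n
rate ∝ [NO]^0
Order in NO: 0

0


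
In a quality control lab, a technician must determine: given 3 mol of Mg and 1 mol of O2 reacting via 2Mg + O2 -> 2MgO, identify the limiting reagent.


Mole ratio available / coefficient:
  Mg: 3/2 = 1.500
  O2: 1/1 = 1.000
Smaller ratio is limiting.

O2


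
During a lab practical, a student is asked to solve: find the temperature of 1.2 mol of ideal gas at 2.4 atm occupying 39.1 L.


PV = nRT  (R = 0.08206 L·atm/(mol·K))
T = PV/(nR) = 2.4×39.1/(1.2×0.08206)
= 93.84/0.098472
= 952.96 K

952.96 K


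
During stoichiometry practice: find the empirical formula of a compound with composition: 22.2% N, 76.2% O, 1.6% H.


Assume 100 g sample. Moles of each element:
  N: 22.2/14.01 = 1.585 mol
  O: 76.2/16.0 = 4.763 mol
  H: 1.6/1.008 = 1.587 mol
Divide by smallest (1.585):
  N: 1.585/1.585 = 1.0
  O: 4.763/1.585 = 3.01
  H: 1.587/1.585 = 1.0
Empirical formula: HNO3

HNO3


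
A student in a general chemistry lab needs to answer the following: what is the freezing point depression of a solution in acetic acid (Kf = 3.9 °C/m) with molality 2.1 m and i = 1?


ΔTf = Kf × m × i
= 3.9 × 2.1 × 1
= 8.19 °C

8.19 °C


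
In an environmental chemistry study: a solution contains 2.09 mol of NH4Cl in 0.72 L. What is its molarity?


M = n/V = 2.09/0.72 = 2.903 mol/L

2.903 M


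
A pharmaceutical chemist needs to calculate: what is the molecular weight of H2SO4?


M(H2SO4) = 2×1.008 + 1×32.07 + 4×16.0
= 2.02 + 32.07 + 64.0
= 98.09 g/mol

98.09 g/mol


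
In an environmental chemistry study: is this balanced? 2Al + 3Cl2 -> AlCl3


Equation: 2Al + 3Cl2 -> AlCl3
Check atoms: Al: 2≠1, Cl: 6≠3
Not balanced

No, not balanced


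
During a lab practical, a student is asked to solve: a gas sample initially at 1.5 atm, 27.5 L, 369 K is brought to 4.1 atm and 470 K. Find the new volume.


P1V1/T1 = P2V2/T2
V2 = P1V1T2/(T1P2)
= 1.5×27.5×470/(369×4.1)
= 12.815 L

12.815 L


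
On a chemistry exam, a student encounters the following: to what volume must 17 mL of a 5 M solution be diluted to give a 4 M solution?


C1V1 = C2V2
5 × 17 = 4 × V2
V2 = 85/4 = 21.25 mL

21.25 mL


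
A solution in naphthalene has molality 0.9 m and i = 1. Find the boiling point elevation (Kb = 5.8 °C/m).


ΔTb = Kb × m × i
= 5.8 × 0.9 × 1
= 5.22 °C

5.22 °C


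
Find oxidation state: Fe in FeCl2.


x + 2(-1) = 0, so x = +2
Oxidation number: +2

+2


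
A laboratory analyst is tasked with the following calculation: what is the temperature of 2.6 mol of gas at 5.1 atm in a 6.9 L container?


PV = nRT  (R = 0.08206 L·atm/(mol·K))
T = PV/(nR) = 5.1×6.9/(2.6×0.08206)
= 35.19/0.213356
= 164.94 K

164.94 K


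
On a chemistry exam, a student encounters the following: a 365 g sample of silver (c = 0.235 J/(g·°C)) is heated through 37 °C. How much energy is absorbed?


q = mcΔT = 365 × 0.235 × 37
= 3173.68 J

3173.68 J


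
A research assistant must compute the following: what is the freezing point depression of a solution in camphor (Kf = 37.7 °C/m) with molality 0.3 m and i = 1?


ΔTf = Kf × m × i
= 37.7 × 0.3 × 1
= 11.31 °C

11.31 °C


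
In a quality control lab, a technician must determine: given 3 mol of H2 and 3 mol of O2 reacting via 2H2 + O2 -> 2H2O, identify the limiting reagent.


Mole ratio available / coefficient:
  H2: 3/2 = 1.500
  O2: 3/1 = 3.000
Smaller ratio is limiting.

H2


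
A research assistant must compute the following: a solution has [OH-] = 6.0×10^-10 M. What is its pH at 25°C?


pOH = -log10([OH-]) = -log10(6.0×10^-10)
= 10 - log10(6.0) = 9.22
pH = 14 - pOH = 14 - 9.22 = 4.78

4.78


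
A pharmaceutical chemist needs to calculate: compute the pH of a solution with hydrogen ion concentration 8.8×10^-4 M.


pH = -log10([H+]) = -log10(8.8×10^-4)
= 4 - log10(8.8)
= 4 - 0.94
= 3.06

3.06


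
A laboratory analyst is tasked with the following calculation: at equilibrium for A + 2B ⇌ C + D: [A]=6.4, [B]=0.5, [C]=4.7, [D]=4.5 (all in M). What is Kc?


Kc = [C][D]/([A][B]^2)
= (4.7^1 × 4.5^1)/(6.4^1 × 0.5^2)
= 21.15/1.6
= 13.22

13.22


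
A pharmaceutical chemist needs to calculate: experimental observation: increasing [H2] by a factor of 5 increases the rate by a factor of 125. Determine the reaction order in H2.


rate ∝ [H2]^n
5^n = 125 → n = 3
Order in H2: 3

3


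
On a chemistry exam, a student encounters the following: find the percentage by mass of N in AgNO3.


M(AgNO3) = 1×107.87 + 1×14.01 + 3×16.0 = 169.88 g/mol
Mass of N = 1 × 14.01 = 14.01 g/mol
% N = 14.01/169.88 × 100 = 8.25%

8.25%


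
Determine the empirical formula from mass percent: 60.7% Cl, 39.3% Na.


Assume 100 g sample. Moles of each element:
  Cl: 60.7/35.45 = 1.712 mol
  Na: 39.3/22.99 = 1.709 mol
Divide by smallest (1.709):
  Cl: 1.712/1.709 = 1.0
  Na: 1.709/1.709 = 1.0
Empirical formula: NaCl

NaCl


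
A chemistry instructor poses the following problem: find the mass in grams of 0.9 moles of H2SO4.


M(H2SO4) = 98.09 g/mol
mass = n × M = 0.9 × 98.09 = 88.28 g

88.28 g


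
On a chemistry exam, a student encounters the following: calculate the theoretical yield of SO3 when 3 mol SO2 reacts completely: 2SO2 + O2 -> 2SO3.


Mole ratio SO3:SO2 = 2:2
n(SO3) = 3 × 2/2 = 3.000 mol
mass = 3.000 × 80.07 = 240.21 g

240.21 g


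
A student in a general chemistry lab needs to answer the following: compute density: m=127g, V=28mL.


ρ = mass/volume
= 127/28
= 4.536 g/mL

4.536 g/mL


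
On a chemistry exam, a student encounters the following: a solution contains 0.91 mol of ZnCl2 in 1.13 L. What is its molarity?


M = n/V = 0.91/1.13 = 0.805 mol/L

0.805 M


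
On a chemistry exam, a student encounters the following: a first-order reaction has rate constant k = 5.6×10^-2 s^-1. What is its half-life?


t½ = ln2/k = 0.693147/(5.6×10^-2 s^-1)
= 12.38 s

12.38 s


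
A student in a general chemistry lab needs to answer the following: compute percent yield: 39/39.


% yield = actual/theoretical × 100
= 39/39 × 100
= 100.0%

100.0%


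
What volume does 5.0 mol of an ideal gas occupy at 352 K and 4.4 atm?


PV = nRT  (R = 0.08206 L·atm/(mol·K))
V = nRT/P = 5.0×0.08206×352/4.4
= 32.824 L

32.824 L


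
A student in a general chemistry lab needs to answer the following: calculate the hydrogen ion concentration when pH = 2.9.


[H+] = 10^(-pH) = 10^(-2.9)
= 1.26×10^-3 M

1.26×10^-3 M


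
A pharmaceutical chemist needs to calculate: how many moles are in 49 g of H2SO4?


M(H2SO4) = 98.09 g/mol
n = mass/M = 49/98.09 = 0.4995 mol

0.4995 mol


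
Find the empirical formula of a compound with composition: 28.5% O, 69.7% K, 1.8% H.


Assume 100 g sample. Moles of each element:
  O: 28.5/16.0 = 1.781 mol
  K: 69.7/39.1 = 1.783 mol
  H: 1.8/1.008 = 1.786 mol
Divide by smallest (1.781):
  O: 1.781/1.781 = 1.0
  K: 1.783/1.781 = 1.0
  H: 1.786/1.781 = 1.0
Empirical formula: KOH

KOH


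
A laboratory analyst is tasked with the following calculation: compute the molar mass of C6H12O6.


M(C6H12O6) = 6×12.01 + 12×1.008 + 6×16.0
= 72.06 + 12.1 + 96.0
= 180.16 g/mol

180.16 g/mol


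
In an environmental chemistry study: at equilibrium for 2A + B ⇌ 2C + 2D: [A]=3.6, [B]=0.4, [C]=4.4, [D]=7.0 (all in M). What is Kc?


Kc = [C]^2[D]^2/([A]^2[B])
= (4.4^2 × 7.0^2)/(3.6^2 × 0.4^1)
= 948.64/5.184
= 183.0

183.0


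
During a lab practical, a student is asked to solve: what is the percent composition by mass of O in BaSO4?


M(BaSO4) = 1×137.33 + 1×32.07 + 4×16.0 = 233.40 g/mol
Mass of O = 4 × 16.0 = 64.00 g/mol
% O = 64.00/233.40 × 100 = 27.42%

27.42%


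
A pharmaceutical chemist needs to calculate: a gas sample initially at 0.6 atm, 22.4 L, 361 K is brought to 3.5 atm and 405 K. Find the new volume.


P1V1/T1 = P2V2/T2
V2 = P1V1T2/(T1P2)
= 0.6×22.4×405/(361×3.5)
= 4.308 L

4.308 L


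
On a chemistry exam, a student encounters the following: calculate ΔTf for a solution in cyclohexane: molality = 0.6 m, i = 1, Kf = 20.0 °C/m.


ΔTf = Kf × m × i
= 20.0 × 0.6 × 1
= 12.0 °C

12.0 °C


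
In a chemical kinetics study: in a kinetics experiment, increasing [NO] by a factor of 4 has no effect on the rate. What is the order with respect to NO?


rate ∝ [NO]^n
rate ∝ [NO]^0
Order in NO: 0

0


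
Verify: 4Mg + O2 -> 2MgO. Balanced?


Equation: 4Mg + O2 -> 2MgO
Check atoms: Mg: 4≠2, O: 2=2
Not balanced

No, not balanced


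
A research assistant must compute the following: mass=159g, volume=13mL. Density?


ρ = mass/volume
= 159/13
= 12.231 g/mL

12.231 g/mL


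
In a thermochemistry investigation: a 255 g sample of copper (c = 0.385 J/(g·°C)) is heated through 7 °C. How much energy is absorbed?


q = mcΔT = 255 × 0.385 × 7
= 687.23 J

687.23 J


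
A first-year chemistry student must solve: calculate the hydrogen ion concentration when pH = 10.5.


[H+] = 10^(-pH) = 10^(-10.5)
= 3.16×10^-11 M

3.16×10^-11 M


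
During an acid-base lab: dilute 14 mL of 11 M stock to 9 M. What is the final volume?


C1V1 = C2V2
11 × 14 = 9 × V2
V2 = 154/9 = 17.11 mL

17.11 mL


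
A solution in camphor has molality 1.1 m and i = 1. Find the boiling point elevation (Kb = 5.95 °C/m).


ΔTb = Kb × m × i
= 5.95 × 1.1 × 1
= 6.545 °C

6.545 °C


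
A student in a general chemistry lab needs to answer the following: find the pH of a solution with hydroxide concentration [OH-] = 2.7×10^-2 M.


pOH = -log10([OH-]) = -log10(2.7×10^-2)
= 2 - log10(2.7) = 1.57
pH = 14 - pOH = 14 - 1.57 = 12.43

12.43


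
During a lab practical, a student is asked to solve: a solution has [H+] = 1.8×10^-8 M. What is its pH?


pH = -log10([H+]) = -log10(1.8×10^-8)
= 8 - log10(1.8)
= 8 - 0.26
= 7.74

7.74


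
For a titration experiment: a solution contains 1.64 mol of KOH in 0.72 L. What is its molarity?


M = n/V = 1.64/0.72 = 2.278 mol/L

2.278 M


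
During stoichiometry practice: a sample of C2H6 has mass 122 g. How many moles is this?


M(C2H6) = 30.07 g/mol
n = mass/M = 122/30.07 = 4.0572 mol

4.0572 mol


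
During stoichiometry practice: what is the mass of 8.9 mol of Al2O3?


M(Al2O3) = 101.96 g/mol
mass = n × M = 8.9 × 101.96 = 907.44 g

907.44 g


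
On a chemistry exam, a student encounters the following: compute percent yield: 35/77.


% yield = actual/theoretical × 100
= 35/77 × 100
= 45.45%

45.45%


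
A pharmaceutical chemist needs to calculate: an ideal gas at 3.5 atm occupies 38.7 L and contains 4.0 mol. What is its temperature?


PV = nRT  (R = 0.08206 L·atm/(mol·K))
T = PV/(nR) = 3.5×38.7/(4.0×0.08206)
= 135.45/0.328240
= 412.66 K

412.66 K


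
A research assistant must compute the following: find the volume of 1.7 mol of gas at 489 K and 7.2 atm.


PV = nRT  (R = 0.08206 L·atm/(mol·K))
V = nRT/P = 1.7×0.08206×489/7.2
= 9.475 L

9.475 L


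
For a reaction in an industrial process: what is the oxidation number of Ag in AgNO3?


Ag is +1
Oxidation number: +1

+1


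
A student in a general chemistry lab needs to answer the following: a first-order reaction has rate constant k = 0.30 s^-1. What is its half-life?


t½ = ln2/k = 0.693147/(0.30 s^-1)
= 2.310 s

2.310 s


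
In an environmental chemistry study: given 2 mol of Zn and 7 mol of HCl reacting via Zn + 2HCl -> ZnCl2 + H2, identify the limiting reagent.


Mole ratio available / coefficient:
  Zn: 2/1 = 2.000
  HCl: 7/2 = 3.500
Smaller ratio is limiting.

Zn


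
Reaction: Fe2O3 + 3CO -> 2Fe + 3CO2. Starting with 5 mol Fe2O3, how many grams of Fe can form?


Mole ratio Fe:Fe2O3 = 2:1
n(Fe) = 5 × 2/1 = 10.000 mol
mass = 10.000 × 55.85 = 558.5 g

558.5 g


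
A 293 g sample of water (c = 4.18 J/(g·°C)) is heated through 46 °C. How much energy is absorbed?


q = mcΔT = 293 × 4.18 × 46
= 56338.04 J

56338.04 J


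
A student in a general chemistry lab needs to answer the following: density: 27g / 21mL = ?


ρ = mass/volume
= 27/21
= 1.286 g/mL

1.286 g/mL


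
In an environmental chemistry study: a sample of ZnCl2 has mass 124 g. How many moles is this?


M(ZnCl2) = 136.28 g/mol
n = mass/M = 124/136.28 = 0.9099 mol

0.9099 mol


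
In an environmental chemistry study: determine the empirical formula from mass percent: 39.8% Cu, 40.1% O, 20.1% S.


Assume 100 g sample. Moles of each element:
  Cu: 39.8/63.55 = 0.626 mol
  O: 40.1/16.0 = 2.506 mol
  S: 20.1/32.07 = 0.627 mol
Divide by smallest (0.626):
  Cu: 0.626/0.626 = 1.0
  O: 2.506/0.626 = 4.0
  S: 0.627/0.626 = 1.0
Empirical formula: CuSO4

CuSO4


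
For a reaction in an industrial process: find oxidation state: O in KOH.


O is usually -2
Oxidation number: -2

-2


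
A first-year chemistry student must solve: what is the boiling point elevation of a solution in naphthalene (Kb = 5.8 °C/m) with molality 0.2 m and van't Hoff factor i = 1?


ΔTb = Kb × m × i
= 5.8 × 0.2 × 1
= 1.16 °C

1.16 °C


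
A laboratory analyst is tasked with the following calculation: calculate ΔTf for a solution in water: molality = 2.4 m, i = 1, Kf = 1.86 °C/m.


ΔTf = Kf × m × i
= 1.86 × 2.4 × 1
= 4.464 °C

4.464 °C


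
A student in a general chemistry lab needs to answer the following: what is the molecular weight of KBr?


M(KBr) = 1×39.1 + 1×79.9
= 39.1 + 79.9
= 119.0 g/mol

119.0 g/mol


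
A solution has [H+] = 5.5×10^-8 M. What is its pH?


pH = -log10([H+]) = -log10(5.5×10^-8)
= 8 - log10(5.5)
= 8 - 0.74
= 7.26

7.26


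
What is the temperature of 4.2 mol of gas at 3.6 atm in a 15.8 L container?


PV = nRT  (R = 0.08206 L·atm/(mol·K))
T = PV/(nR) = 3.6×15.8/(4.2×0.08206)
= 56.88/0.344652
= 165.04 K

165.04 K


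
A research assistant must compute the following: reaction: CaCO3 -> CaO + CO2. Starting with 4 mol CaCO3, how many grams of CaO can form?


Mole ratio CaO:CaCO3 = 1:1
n(CaO) = 4 × 1/1 = 4.000 mol
mass = 4.000 × 56.08 = 224.32 g

224.32 g


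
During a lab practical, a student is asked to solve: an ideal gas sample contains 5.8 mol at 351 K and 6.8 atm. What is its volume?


PV = nRT  (R = 0.08206 L·atm/(mol·K))
V = nRT/P = 5.8×0.08206×351/6.8
= 24.567 L

24.567 L


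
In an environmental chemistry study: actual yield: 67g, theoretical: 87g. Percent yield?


% yield = actual/theoretical × 100
= 67/87 × 100
= 77.01%

77.01%


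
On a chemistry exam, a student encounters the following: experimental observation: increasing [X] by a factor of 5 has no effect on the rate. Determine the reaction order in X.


rate ∝ [X]^n
rate ∝ [X]^0
Order in X: 0

0
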